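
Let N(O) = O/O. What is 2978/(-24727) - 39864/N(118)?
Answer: -985720106/24727 ≈ -39864.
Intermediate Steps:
N(O) = 1
2978/(-24727) - 39864/N(118) = 2978/(-24727) - 39864/1 = 2978*(-1/24727) - 39864*1 = -2978/24727 - 39864 = -985720106/24727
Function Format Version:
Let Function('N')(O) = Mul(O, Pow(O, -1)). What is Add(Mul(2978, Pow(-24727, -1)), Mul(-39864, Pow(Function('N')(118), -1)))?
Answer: Rational(-985720106, 24727) ≈ -39864.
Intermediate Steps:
Function('N')(O) = 1
Add(Mul(2978, Pow(-24727, -1)), Mul(-39864, Pow(Function('N')(118), -1))) = Add(Mul(2978, Pow(-24727, -1)), Mul(-39864, Pow(1, -1))) = Add(Mul(2978, Rational(-1, 24727)), Mul(-39864, 1)) = Add(Rational(-2978, 24727), -39864) = Rational(-985720106, 24727)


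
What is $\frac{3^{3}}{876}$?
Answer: $\frac{9}{292} \approx 0.030822$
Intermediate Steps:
$\frac{3^{3}}{876} = \frac{1}{876} \cdot 27 = \frac{9}{292}$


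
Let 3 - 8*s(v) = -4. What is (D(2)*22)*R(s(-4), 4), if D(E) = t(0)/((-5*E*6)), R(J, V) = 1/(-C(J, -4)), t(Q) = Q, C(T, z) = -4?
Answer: 0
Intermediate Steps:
s(v) = 7/8 (s(v) = 3/8 - 1/8*(-4) = 3/8 + 1/2 = 7/8)
R(J, V) = 1/4 (R(J, V) = 1/(-1*(-4)) = 1/4)
D(E) = 0 (D(E) = 0/((-5*E*6)) = 0/((-30*E)) = 0*(-1/(30*E)) = 0)
(D(2)*22)*R(s(-4), 4) = (0*22)*(1/4) = 0*(1/4) = 0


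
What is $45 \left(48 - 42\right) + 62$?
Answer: $332$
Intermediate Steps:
$45 \left(48 - 42\right) + 62 = 45 \cdot 6 + 62 = 270 + 62 = 332$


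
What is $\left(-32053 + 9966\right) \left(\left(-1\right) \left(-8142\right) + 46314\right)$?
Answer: $-1202769672$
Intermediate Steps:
$\left(-32053 + 9966\right) \left(\left(-1\right) \left(-8142\right) + 46314\right) = - 22087 \left(8142 + 46314\right) = \left(-22087\right) 54456 = -1202769672$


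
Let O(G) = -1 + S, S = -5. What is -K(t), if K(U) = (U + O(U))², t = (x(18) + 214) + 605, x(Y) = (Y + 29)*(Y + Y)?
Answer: -6275025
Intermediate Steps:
x(Y) = 2*Y*(29 + Y) (x(Y) = (29 + Y)*(2*Y) = 2*Y*(29 + Y))
O(G) = -6 (O(G) = -1 - 5 = -6)
t = 2511 (t = (2*18*(29 + 18) + 214) + 605 = (2*18*47 + 214) + 605 = (1692 + 214) + 605 = 1906 + 605 = 2511)
K(U) = (-6 + U)² (K(U) = (U - 6)² = (-6 + U)²)
-K(t) = -(-6 + 2511)² = -1*2505² = -1*6275025 = -6275025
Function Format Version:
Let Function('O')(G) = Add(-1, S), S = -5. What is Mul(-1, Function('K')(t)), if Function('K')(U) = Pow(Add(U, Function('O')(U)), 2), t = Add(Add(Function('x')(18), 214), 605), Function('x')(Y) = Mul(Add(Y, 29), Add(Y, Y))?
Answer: -6275025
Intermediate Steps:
Function('x')(Y) = Mul(2, Y, Add(29, Y)) (Function('x')(Y) = Mul(Add(29, Y), Mul(2, Y)) = Mul(2, Y, Add(29, Y)))
Function('O')(G) = -6 (Function('O')(G) = Add(-1, -5) = -6)
t = 2511 (t = Add(Add(Mul(2, 18, Add(29, 18)), 214), 605) = Add(Add(Mul(2, 18, 47), 214), 605) = Add(Add(1692, 214), 605) = Add(1906, 605) = 2511)
Function('K')(U) = Pow(Add(-6, U), 2) (Function('K')(U) = Pow(Add(U, -6), 2) = Pow(Add(-6, U), 2))
Mul(-1, Function('K')(t)) = Mul(-1, Pow(Add(-6, 2511), 2)) = Mul(-1, Pow(2505, 2)) = Mul(-1, 6275025) = -6275025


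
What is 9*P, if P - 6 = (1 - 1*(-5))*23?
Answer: 1296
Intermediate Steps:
P = 144 (P = 6 + (1 - 1*(-5))*23 = 6 + (1 + 5)*23 = 6 + 6*23 = 6 + 138 = 144)
9*P = 9*144 = 1296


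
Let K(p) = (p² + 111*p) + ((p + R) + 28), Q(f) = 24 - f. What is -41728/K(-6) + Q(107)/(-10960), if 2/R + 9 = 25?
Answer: 3659114669/53298480 ≈ 68.653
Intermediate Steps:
R = ⅛ (R = 2/(-9 + 25) = 2/16 = 2*(1/16) = ⅛ ≈ 0.12500)
K(p) = 225/8 + p² + 112*p (K(p) = (p² + 111*p) + ((p + ⅛) + 28) = (p² + 111*p) + ((⅛ + p) + 28) = (p² + 111*p) + (225/8 + p) = 225/8 + p² + 112*p)
-41728/K(-6) + Q(107)/(-10960) = -41728/(225/8 + (-6)² + 112*(-6)) + (24 - 1*107)/(-10960) = -41728/(225/8 + 36 - 672) + (24 - 107)*(-1/10960) = -41728/(-4863/8) - 83*(-1/10960) = -41728*(-8/4863) + 83/10960 = 333824/4863 + 83/10960 = 3659114669/53298480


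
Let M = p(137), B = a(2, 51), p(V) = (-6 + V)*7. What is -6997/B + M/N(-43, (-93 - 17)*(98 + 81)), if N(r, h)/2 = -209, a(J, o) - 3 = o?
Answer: -743566/5643 ≈ -131.77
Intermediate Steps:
p(V) = -42 + 7*V
a(J, o) = 3 + o
N(r, h) = -418 (N(r, h) = 2*(-209) = -418)
B = 54 (B = 3 + 51 = 54)
M = 917 (M = -42 + 7*137 = -42 + 959 = 917)
-6997/B + M/N(-43, (-93 - 17)*(98 + 81)) = -6997/54 + 917/(-418) = -6997*1/54 + 917*(-1/418) = -6997/54 - 917/418 = -743566/5643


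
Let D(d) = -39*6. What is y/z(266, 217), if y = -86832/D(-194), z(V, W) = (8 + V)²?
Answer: 1206/243997 ≈ 0.0049427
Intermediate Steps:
D(d) = -234
y = 4824/13 (y = -86832/(-234) = -86832*(-1/234) = 4824/13 ≈ 371.08)
y/z(266, 217) = 4824/(13*((8 + 266)²)) = 4824/(13*(274²)) = (4824/13)/75076 = (4824/13)*(1/75076) = 1206/243997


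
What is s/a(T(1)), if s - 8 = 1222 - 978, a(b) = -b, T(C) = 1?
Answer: -252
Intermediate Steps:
s = 252 (s = 8 + (1222 - 978) = 8 + 244 = 252)
s/a(T(1)) = 252/((-1*1)) = 252/(-1) = 252*(-1) = -252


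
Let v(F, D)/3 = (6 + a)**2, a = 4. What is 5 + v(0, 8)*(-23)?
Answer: -6895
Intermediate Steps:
v(F, D) = 300 (v(F, D) = 3*(6 + 4)**2 = 3*10**2 = 3*100 = 300)
5 + v(0, 8)*(-23) = 5 + 300*(-23) = 5 - 6900 = -6895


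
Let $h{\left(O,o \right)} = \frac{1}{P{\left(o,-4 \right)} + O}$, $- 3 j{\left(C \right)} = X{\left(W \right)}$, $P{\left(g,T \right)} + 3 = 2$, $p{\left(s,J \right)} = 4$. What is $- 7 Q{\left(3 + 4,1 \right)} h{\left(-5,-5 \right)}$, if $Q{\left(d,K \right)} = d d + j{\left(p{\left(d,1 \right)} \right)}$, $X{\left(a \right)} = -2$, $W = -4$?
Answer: $\frac{1043}{18} \approx 57.944$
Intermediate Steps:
$P{\left(g,T \right)} = -1$ ($P{\left(g,T \right)} = -3 + 2 = -1$)
$j{\left(C \right)} = \frac{2}{3}$ ($j{\left(C \right)} = \left(- \frac{1}{3}\right) \left(-2\right) = \frac{2}{3}$)
$h{\left(O,o \right)} = \frac{1}{-1 + O}$
$Q{\left(d,K \right)} = \frac{2}{3} + d^{2}$ ($Q{\left(d,K \right)} = d d + \frac{2}{3} = d^{2} + \frac{2}{3} = \frac{2}{3} + d^{2}$)
$- 7 Q{\left(3 + 4,1 \right)} h{\left(-5,-5 \right)} = - 7 \frac{\frac{2}{3} + \left(3 + 4\right)^{2}}{-1 - 5} = - 7 \frac{\frac{2}{3} + 7^{2}}{-6} = - 7 \left(\frac{2}{3} + 49\right) \left(- \frac{1}{6}\right) = - 7 \cdot \frac{149}{3} \left(- \frac{1}{6}\right) = \left(-7\right) \left(- \frac{149}{18}\right) = \frac{1043}{18}$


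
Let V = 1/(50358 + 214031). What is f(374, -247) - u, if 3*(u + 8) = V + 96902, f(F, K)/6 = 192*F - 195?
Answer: 315192932683/793167 ≈ 3.9739e+5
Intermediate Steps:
f(F, K) = -1170 + 1152*F (f(F, K) = 6*(192*F - 195) = 6*(-195 + 192*F) = -1170 + 1152*F)
V = 1/264389 ≈ 3.7823e-6
u = 25613477543/793167 (u = -8 + (1/264389 + 96902)/3 = -8 + (⅓)*(25619822879/264389) = -8 + 25619822879/793167 = 25613477543/793167 ≈ 32293.)
f(374, -247) - u = (-1170 + 1152*374) - 1*25613477543/793167 = (-1170 + 430848) - 25613477543/793167 = 429678 - 25613477543/793167 = 315192932683/793167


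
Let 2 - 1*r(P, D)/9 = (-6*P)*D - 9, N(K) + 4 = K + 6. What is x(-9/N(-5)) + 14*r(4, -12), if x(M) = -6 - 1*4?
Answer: -34912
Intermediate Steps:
N(K) = 2 + K (N(K) = -4 + (K + 6) = -4 + (6 + K) = 2 + K)
x(M) = -10 (x(M) = -6 - 4 = -10)
r(P, D) = 99 + 54*D*P (r(P, D) = 18 - 9*((-6*P)*D - 9) = 18 - 9*(-6*D*P - 9) = 18 - 9*(-9 - 6*D*P) = 18 + (81 + 54*D*P) = 99 + 54*D*P)
x(-9/N(-5)) + 14*r(4, -12) = -10 + 14*(99 + 54*(-12)*4) = -10 + 14*(99 - 2592) = -10 + 14*(-2493) = -10 - 34902 = -34912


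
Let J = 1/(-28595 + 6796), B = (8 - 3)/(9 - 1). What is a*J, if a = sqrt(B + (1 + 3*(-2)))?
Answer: -I*sqrt(70)/87196 ≈ -9.5952e-5*I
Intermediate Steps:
B = 5/8 ≈ 0.62500
J = -1/21799 (J = 1/(-21799) = -1/21799 ≈ -4.5874e-5)
a = I*sqrt(70)/4 (a = sqrt(5/8 + (1 + 3*(-2))) = sqrt(5/8 + (1 - 6)) = sqrt(5/8 - 5) = sqrt(-35/8) = I*sqrt(70)/4 ≈ 2.0917*I)
a*J = (I*sqrt(70)/4)*(-1/21799) = -I*sqrt(70)/87196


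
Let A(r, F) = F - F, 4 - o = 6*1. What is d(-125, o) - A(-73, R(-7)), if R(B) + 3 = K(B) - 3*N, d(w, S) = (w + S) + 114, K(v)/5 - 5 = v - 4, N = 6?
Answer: -13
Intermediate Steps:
o = -2 (o = 4 - 6 = -2)
K(v) = 5 + 5*v (K(v) = 25 + 5*(v - 4) = 25 + 5*(-4 + v) = 25 + (-20 + 5*v) = 5 + 5*v)
d(w, S) = 114 + S + w (d(w, S) = (S + w) + 114 = 114 + S + w)
R(B) = -16 + 5*B (R(B) = -3 + ((5 + 5*B) - 3*6) = -3 + ((5 + 5*B) - 18) = -3 + (-13 + 5*B) = -16 + 5*B)
A(r, F) = 0
d(-125, o) - A(-73, R(-7)) = (114 - 2 - 125) - 1*0 = -13 + 0 = -13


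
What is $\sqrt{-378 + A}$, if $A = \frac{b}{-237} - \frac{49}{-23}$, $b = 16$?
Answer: $\frac{i \sqrt{11170369083}}{5451} \approx 19.389 i$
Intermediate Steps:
$A = \frac{11245}{5451}$ ($A = \frac{16}{-237} - \frac{49}{-23} = 16 \left(- \frac{1}{237}\right) - - \frac{49}{23} = - \frac{16}{237} + \frac{49}{23} = \frac{11245}{5451} \approx 2.0629$)
$\sqrt{-378 + A} = \sqrt{-378 + \frac{11245}{5451}} = \sqrt{- \frac{2049233}{5451}} = \frac{i \sqrt{11170369083}}{5451}$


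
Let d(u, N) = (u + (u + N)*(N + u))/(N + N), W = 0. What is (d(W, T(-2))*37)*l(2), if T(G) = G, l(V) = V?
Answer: -74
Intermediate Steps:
d(u, N) = (u + (N + u)²)/(2*N) (d(u, N) = (u + (N + u)*(N + u))/((2*N)) = (u + (N + u)²)*(1/(2*N)) = (u + (N + u)²)/(2*N))
(d(W, T(-2))*37)*l(2) = (((½)*(0 + (-2 + 0)²)/(-2))*37)*2 = (((½)*(-½)*(0 + (-2)²))*37)*2 = (((½)*(-½)*(0 + 4))*37)*2 = (((½)*(-½)*4)*37)*2 = -1*37*2 = -37*2 = -74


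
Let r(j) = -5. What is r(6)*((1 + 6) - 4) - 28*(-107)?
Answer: 2981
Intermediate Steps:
r(6)*((1 + 6) - 4) - 28*(-107) = -5*((1 + 6) - 4) - 28*(-107) = -5*(7 - 4) + 2996 = -5*3 + 2996 = -15 + 2996 = 2981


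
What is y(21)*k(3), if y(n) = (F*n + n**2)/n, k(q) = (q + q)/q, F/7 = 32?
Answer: 490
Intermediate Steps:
F = 224 (F = 7*32 = 224)
k(q) = 2 (k(q) = (2*q)/q = 2)
y(n) = (n**2 + 224*n)/n (y(n) = (224*n + n**2)/n = (n**2 + 224*n)/n)
y(21)*k(3) = (224 + 21)*2 = 245*2 = 490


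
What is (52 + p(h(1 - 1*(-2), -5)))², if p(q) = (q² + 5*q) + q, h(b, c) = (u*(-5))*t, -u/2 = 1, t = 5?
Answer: 8133904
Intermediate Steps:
u = -2 (u = -2*1 = -2)
h(b, c) = 50 (h(b, c) = -2*(-5)*5 = 10*5 = 50)
p(q) = q² + 6*q
(52 + p(h(1 - 1*(-2), -5)))² = (52 + 50*(6 + 50))² = (52 + 50*56)² = (52 + 2800)² = 2852² = 8133904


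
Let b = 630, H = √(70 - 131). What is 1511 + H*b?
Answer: 1511 + 630*I*√61 ≈ 1511.0 + 4920.5*I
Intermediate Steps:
H = I*√61 (H = √(-61) = I*√61 ≈ 7.8102*I)
1511 + H*b = 1511 + (I*√61)*630 = 1511 + 630*I*√61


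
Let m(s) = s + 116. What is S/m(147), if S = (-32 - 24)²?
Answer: 3136/263 ≈ 11.924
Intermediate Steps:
m(s) = 116 + s
S = 3136 (S = (-56)² = 3136)
S/m(147) = 3136/(116 + 147) = 3136/263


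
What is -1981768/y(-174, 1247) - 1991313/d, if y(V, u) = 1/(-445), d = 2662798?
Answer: 2348286298763167/2662798 ≈ 8.8189e+8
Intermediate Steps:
y(V, u) = -1/445
-1981768/y(-174, 1247) - 1991313/d = -1981768/(-1/445) - 1991313/2662798 = -1981768*(-445) - 1991313*1/2662798 = 881886760 - 1991313/2662798 = 2348286298763167/2662798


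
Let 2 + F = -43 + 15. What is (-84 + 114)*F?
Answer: -900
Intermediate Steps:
F = -30 (F = -2 + (-43 + 15) = -2 - 28 = -30)
(-84 + 114)*F = (-84 + 114)*(-30) = 30*(-30) = -900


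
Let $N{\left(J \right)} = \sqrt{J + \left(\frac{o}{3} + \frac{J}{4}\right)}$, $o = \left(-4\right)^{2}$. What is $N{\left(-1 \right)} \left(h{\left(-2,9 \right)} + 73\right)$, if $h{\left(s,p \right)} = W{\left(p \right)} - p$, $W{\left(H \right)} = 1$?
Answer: $\frac{455 \sqrt{3}}{6} \approx 131.35$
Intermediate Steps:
$o = 16$
$h{\left(s,p \right)} = 1 - p$
$N{\left(J \right)} = \sqrt{\frac{16}{3} + \frac{5 J}{4}}$ ($N{\left(J \right)} = \sqrt{J + \left(\frac{16}{3} + \frac{J}{4}\right)} = \sqrt{\frac{16}{3} + \frac{5 J}{4}}$)
$N{\left(-1 \right)} \left(h{\left(-2,9 \right)} + 73\right) = \frac{\sqrt{192 + 45 \left(-1\right)}}{6} \left(\left(1 - 9\right) + 73\right) = \frac{\sqrt{192 - 45}}{6} \left(\left(1 - 9\right) + 73\right) = \frac{\sqrt{147}}{6} \left(-8 + 73\right) = \frac{7 \sqrt{3}}{6} \cdot 65 = \frac{455 \sqrt{3}}{6}$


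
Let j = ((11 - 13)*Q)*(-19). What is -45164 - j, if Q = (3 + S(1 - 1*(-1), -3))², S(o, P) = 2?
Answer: -46114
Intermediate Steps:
Q = 25 (Q = (3 + 2)² = 5² = 25)
j = 950 (j = ((11 - 13)*25)*(-19) = -2*25*(-19) = -50*(-19) = 950)
-45164 - j = -45164 - 1*950 = -45164 - 950 = -46114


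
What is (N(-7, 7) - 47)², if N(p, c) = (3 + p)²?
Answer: 961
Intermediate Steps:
(N(-7, 7) - 47)² = ((3 - 7)² - 47)² = ((-4)² - 47)² = (16 - 47)² = (-31)² = 961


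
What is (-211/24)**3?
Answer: -9393931/13824 ≈ -679.54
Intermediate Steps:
(-211/24)**3 = -9393931/13824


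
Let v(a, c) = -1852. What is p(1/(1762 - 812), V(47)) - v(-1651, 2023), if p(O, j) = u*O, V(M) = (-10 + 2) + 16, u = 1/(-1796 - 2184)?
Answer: 7002411999/3781000 ≈ 1852.0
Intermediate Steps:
u = -1/3980 (u = 1/(-3980) = -1/3980 ≈ -0.00025126)
V(M) = 8 (V(M) = -8 + 16 = 8)
p(O, j) = -O/3980
p(1/(1762 - 812), V(47)) - v(-1651, 2023) = -1/(3980*(1762 - 812)) - 1*(-1852) = -1/3980/950 + 1852 = -1/3980*1/950 + 1852 = -1/3781000 + 1852 = 7002411999/3781000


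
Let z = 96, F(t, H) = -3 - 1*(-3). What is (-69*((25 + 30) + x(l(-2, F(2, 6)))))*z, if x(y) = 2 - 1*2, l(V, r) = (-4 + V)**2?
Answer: -364320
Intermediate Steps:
F(t, H) = 0 (F(t, H) = -3 + 3 = 0)
x(y) = 0 (x(y) = 2 - 2 = 0)
(-69*((25 + 30) + x(l(-2, F(2, 6)))))*z = -69*((25 + 30) + 0)*96 = -69*(55 + 0)*96 = -69*55*96 = -3795*96 = -364320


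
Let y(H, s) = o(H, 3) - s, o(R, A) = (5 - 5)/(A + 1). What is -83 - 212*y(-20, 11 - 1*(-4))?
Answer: 3097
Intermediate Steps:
o(R, A) = 0 (o(R, A) = 0/(1 + A) = 0)
y(H, s) = -s (y(H, s) = 0 - s = -s)
-83 - 212*y(-20, 11 - 1*(-4)) = -83 - (-212)*(11 - 1*(-4)) = -83 - (-212)*(11 + 4) = -83 - (-212)*15 = -83 - 212*(-15) = -83 + 3180 = 3097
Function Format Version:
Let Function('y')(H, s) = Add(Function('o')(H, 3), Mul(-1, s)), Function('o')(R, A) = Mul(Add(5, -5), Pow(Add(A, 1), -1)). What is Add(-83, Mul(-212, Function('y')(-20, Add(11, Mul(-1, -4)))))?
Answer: 3097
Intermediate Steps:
Function('o')(R, A) = 0 (Function('o')(R, A) = Mul(0, Pow(Add(1, A), -1)) = 0)
Function('y')(H, s) = Mul(-1, s) (Function('y')(H, s) = Add(0, Mul(-1, s)) = Mul(-1, s))
Add(-83, Mul(-212, Function('y')(-20, Add(11, Mul(-1, -4))))) = Add(-83, Mul(-212, Mul(-1, Add(11, Mul(-1, -4))))) = Add(-83, Mul(-212, Mul(-1, Add(11, 4)))) = Add(-83, Mul(-212, Mul(-1, 15))) = Add(-83, Mul(-212, -15)) = Add(-83, 3180) = 3097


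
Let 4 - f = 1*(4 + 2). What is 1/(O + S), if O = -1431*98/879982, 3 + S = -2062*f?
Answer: 439991/1813132792 ≈ 0.00024267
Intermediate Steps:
f = -2 (f = 4 - (4 + 2) = 4 - 6 = -2)
S = 4121 (S = -3 - 2062*(-2) = -3 + 4124 = 4121)
O = -70119/439991 (O = -53*2646*(1/879982) = -140238*1/879982 = -70119/439991 ≈ -0.15936)
1/(O + S) = 1/(-70119/439991 + 4121) = 1/(1813132792/439991) = 439991/1813132792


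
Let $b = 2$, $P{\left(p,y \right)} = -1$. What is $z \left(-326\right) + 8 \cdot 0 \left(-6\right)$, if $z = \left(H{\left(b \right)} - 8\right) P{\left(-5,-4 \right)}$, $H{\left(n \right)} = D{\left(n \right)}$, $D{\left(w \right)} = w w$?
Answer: $-1304$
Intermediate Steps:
$D{\left(w \right)} = w^{2}$
$H{\left(n \right)} = n^{2}$
$z = 4$ ($z = \left(2^{2} - 8\right) \left(-1\right) = \left(4 - 8\right) \left(-1\right) = \left(-4\right) \left(-1\right) = 4$)
$z \left(-326\right) + 8 \cdot 0 \left(-6\right) = 4 \left(-326\right) + 8 \cdot 0 \left(-6\right) = -1304 + 0 \left(-6\right) = -1304 + 0 = -1304$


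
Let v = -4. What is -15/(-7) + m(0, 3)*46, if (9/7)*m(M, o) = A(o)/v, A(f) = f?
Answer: -1037/42 ≈ -24.690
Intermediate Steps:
m(M, o) = -7*o/36 (m(M, o) = 7*(o/(-4))/9 = 7*(o*(-¼))/9 = 7*(-o/4)/9 = -7*o/36)
-15/(-7) + m(0, 3)*46 = -15/(-7) - 7/36*3*46 = -15*(-⅐) - 7/12*46 = 15/7 - 161/6 = -1037/42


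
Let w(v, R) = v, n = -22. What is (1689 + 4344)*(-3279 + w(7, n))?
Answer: -19739976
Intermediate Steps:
(1689 + 4344)*(-3279 + w(7, n)) = (1689 + 4344)*(-3279 + 7) = 6033*(-3272) = -19739976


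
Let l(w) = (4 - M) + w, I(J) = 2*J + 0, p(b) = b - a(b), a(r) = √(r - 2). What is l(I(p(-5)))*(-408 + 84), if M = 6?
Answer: 3888 + 648*I*√7 ≈ 3888.0 + 1714.4*I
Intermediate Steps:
a(r) = √(-2 + r)
p(b) = b - √(-2 + b)
I(J) = 2*J
l(w) = -2 + w (l(w) = (4 - 1*6) + w = (4 - 6) + w = -2 + w)
l(I(p(-5)))*(-408 + 84) = (-2 + 2*(-5 - √(-2 - 5)))*(-408 + 84) = (-2 + 2*(-5 - √(-7)))*(-324) = (-2 + 2*(-5 - I*√7))*(-324) = (-2 + (-10 - 2*I*√7))*(-324) = (-12 - 2*I*√7)*(-324) = 3888 + 648*I*√7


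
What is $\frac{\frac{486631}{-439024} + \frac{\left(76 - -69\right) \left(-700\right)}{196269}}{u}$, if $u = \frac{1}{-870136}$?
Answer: $\frac{662398197929731}{468297834} \approx 1.4145 \cdot 10^{6}$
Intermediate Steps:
$u = - \frac{1}{870136} \approx -1.1492 \cdot 10^{-6}$
$\frac{\frac{486631}{-439024} + \frac{\left(76 - -69\right) \left(-700\right)}{196269}}{u} = \frac{\frac{486631}{-439024} + \frac{\left(76 - -69\right) \left(-700\right)}{196269}}{- \frac{1}{870136}} = \left(486631 \left(- \frac{1}{439024}\right) + \left(76 + 69\right) \left(-700\right) \frac{1}{196269}\right) \left(-870136\right) = \left(- \frac{486631}{439024} + 145 \left(-700\right) \frac{1}{196269}\right) \left(-870136\right) = \left(- \frac{486631}{439024} - \frac{101500}{196269}\right) \left(-870136\right) = \left(- \frac{140071515739}{86166801456}\right) \left(-870136\right) = \frac{662398197929731}{468297834}$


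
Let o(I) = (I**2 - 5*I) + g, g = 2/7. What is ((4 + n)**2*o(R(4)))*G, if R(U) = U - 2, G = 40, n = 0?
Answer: -25600/7 ≈ -3657.1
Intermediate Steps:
R(U) = -2 + U
g = 2/7 (g = 2*(1/7) = 2/7 ≈ 0.28571)
o(I) = 2/7 + I**2 - 5*I (o(I) = (I**2 - 5*I) + 2/7 = 2/7 + I**2 - 5*I)
((4 + n)**2*o(R(4)))*G = ((4 + 0)**2*(2/7 + (-2 + 4)**2 - 5*(-2 + 4)))*40 = (4**2*(2/7 + 2**2 - 5*2))*40 = (16*(2/7 + 4 - 10))*40 = (16*(-40/7))*40 = -640/7*40 = -25600/7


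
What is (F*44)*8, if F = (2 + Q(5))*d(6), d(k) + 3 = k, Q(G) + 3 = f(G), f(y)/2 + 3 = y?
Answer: 3168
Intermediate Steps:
f(y) = -6 + 2*y
Q(G) = -9 + 2*G (Q(G) = -3 + (-6 + 2*G) = -9 + 2*G)
d(k) = -3 + k
F = 9 (F = (2 + (-9 + 2*5))*(-3 + 6) = (2 + (-9 + 10))*3 = (2 + 1)*3 = 3*3 = 9)
(F*44)*8 = (9*44)*8 = 396*8 = 3168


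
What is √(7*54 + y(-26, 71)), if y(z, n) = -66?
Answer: 2*√78 ≈ 17.664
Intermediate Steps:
√(7*54 + y(-26, 71)) = √(7*54 - 66) = √(378 - 66) = √312 = 2*√78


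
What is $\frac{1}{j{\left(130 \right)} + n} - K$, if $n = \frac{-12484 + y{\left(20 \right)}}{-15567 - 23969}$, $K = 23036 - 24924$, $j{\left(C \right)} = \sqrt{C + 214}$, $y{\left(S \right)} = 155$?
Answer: $\frac{1014899156637360}{537552777583} + \frac{3126190592 \sqrt{86}}{537552777583} \approx 1888.1$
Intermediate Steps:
$j{\left(C \right)} = \sqrt{214 + C}$
$K = -1888$
$n = \frac{12329}{39536}$ ($n = \frac{-12484 + 155}{-15567 - 23969} = - \frac{12329}{-39536} = \left(-12329\right) \left(- \frac{1}{39536}\right) = \frac{12329}{39536} \approx 0.31184$)
$\frac{1}{j{\left(130 \right)} + n} - K = \frac{1}{\sqrt{214 + 130} + \frac{12329}{39536}} - -1888 = \frac{1}{\sqrt{344} + \frac{12329}{39536}} + 1888 = \frac{1}{2 \sqrt{86} + \frac{12329}{39536}} + 1888 = \frac{1}{\frac{12329}{39536} + 2 \sqrt{86}} + 1888 = 1888 + \frac{1}{\frac{12329}{39536} + 2 \sqrt{86}}$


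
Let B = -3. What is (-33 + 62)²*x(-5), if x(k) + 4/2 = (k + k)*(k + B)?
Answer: 65598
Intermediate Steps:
x(k) = -2 + 2*k*(-3 + k) (x(k) = -2 + (k + k)*(k - 3) = -2 + (2*k)*(-3 + k) = -2 + 2*k*(-3 + k))
(-33 + 62)²*x(-5) = (-33 + 62)²*(-2 - 6*(-5) + 2*(-5)²) = 29²*(-2 + 30 + 2*25) = 841*(-2 + 30 + 50) = 841*78 = 65598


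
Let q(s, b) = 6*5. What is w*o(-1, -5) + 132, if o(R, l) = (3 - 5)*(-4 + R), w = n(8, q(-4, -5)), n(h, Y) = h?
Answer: 212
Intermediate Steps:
q(s, b) = 30
w = 8
o(R, l) = 8 - 2*R (o(R, l) = -2*(-4 + R) = 8 - 2*R)
w*o(-1, -5) + 132 = 8*(8 - 2*(-1)) + 132 = 8*(8 + 2) + 132 = 8*10 + 132 = 80 + 132 = 212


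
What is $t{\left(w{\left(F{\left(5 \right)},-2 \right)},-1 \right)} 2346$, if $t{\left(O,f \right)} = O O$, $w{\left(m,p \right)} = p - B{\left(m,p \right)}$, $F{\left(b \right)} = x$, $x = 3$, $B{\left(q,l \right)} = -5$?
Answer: $21114$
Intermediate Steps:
$F{\left(b \right)} = 3$
$w{\left(m,p \right)} = 5 + p$ ($w{\left(m,p \right)} = p - -5 = p + 5 = 5 + p$)
$t{\left(O,f \right)} = O^{2}$
$t{\left(w{\left(F{\left(5 \right)},-2 \right)},-1 \right)} 2346 = \left(5 - 2\right)^{2} \cdot 2346 = 3^{2} \cdot 2346 = 9 \cdot 2346 = 21114$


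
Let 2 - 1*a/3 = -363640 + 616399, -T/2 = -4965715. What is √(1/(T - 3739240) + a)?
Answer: I*√29074549494843550910/6192190 ≈ 870.79*I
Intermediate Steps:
T = 9931430 (T = -2*(-4965715) = 9931430)
a = -758271 (a = 6 - 3*(-363640 + 616399) = 6 - 3*252759 = 6 - 758277 = -758271)
√(1/(T - 3739240) + a) = √(1/(9931430 - 3739240) - 758271) = √(1/6192190 - 758271) = √(-4695358103489/6192190) = I*√29074549494843550910/6192190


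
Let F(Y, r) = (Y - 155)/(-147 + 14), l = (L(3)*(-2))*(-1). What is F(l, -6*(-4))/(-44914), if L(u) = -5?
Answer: -165/5973562 ≈ -2.7622e-5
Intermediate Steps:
l = -10 (l = -5*(-2)*(-1) = 10*(-1) = -10)
F(Y, r) = 155/133 - Y/133 (F(Y, r) = (-155 + Y)/(-133) = (-155 + Y)*(-1/133) = 155/133 - Y/133)
F(l, -6*(-4))/(-44914) = (155/133 - 1/133*(-10))/(-44914) = (155/133 + 10/133)*(-1/44914) = (165/133)*(-1/44914) = -165/5973562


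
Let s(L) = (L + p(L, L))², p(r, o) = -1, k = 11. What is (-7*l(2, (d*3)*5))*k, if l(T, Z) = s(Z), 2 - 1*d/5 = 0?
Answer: -1709477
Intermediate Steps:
d = 10 (d = 10 - 5*0 = 10 + 0 = 10)
s(L) = (-1 + L)² (s(L) = (L - 1)² = (-1 + L)²)
l(T, Z) = (-1 + Z)²
(-7*l(2, (d*3)*5))*k = -7*(-1 + (10*3)*5)²*11 = -7*(-1 + 30*5)²*11 = -7*(-1 + 150)²*11 = -7*149²*11 = -7*22201*11 = -155407*11 = -1709477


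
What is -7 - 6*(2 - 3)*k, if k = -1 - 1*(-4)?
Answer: 11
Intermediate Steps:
k = 3 (k = -1 + 4 = 3)
-7 - 6*(2 - 3)*k = -7 - 6*(2 - 3)*3 = -7 - (-6)*3 = -7 - 6*(-3) = -7 + 18 = 11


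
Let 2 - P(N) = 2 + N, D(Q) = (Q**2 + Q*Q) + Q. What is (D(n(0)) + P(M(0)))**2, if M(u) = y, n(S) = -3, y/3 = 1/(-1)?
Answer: 324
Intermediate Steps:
y = -3 (y = 3/(-1) = 3*(-1) = -3)
M(u) = -3
D(Q) = Q + 2*Q**2 (D(Q) = (Q**2 + Q**2) + Q = 2*Q**2 + Q = Q + 2*Q**2)
P(N) = -N (P(N) = 2 - (2 + N) = 2 + (-2 - N) = -N)
(D(n(0)) + P(M(0)))**2 = (-3*(1 + 2*(-3)) - 1*(-3))**2 = (-3*(1 - 6) + 3)**2 = (-3*(-5) + 3)**2 = (15 + 3)**2 = 18**2 = 324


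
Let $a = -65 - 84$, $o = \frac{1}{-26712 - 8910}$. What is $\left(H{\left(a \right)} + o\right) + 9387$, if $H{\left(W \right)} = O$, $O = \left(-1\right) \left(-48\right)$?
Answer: $\frac{336093569}{35622} \approx 9435.0$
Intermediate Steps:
$o = - \frac{1}{35622}$ ($o = \frac{1}{-35622} = - \frac{1}{35622} \approx -2.8073 \cdot 10^{-5}$)
$a = -149$
$O = 48$
$H{\left(W \right)} = 48$
$\left(H{\left(a \right)} + o\right) + 9387 = \left(48 - \frac{1}{35622}\right) + 9387 = \frac{1709855}{35622} + 9387 = \frac{336093569}{35622}$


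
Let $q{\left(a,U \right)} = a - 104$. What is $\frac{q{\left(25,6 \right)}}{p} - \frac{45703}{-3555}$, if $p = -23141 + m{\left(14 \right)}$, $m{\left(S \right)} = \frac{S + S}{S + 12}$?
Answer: $\frac{4583993914}{356470515} \approx 12.859$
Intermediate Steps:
$q{\left(a,U \right)} = -104 + a$
$m{\left(S \right)} = \frac{2 S}{12 + S}$
$p = - \frac{300819}{13}$ ($p = -23141 + 2 \cdot 14 \frac{1}{12 + 14} = -23141 + 2 \cdot 14 \cdot \frac{1}{26} = -23141 + \frac{14}{13} = - \frac{300819}{13} \approx -23140.0$)
$\frac{q{\left(25,6 \right)}}{p} - \frac{45703}{-3555} = \frac{-104 + 25}{- \frac{300819}{13}} - \frac{45703}{-3555} = \left(-79\right) \left(- \frac{13}{300819}\right) - - \frac{45703}{3555} = \frac{1027}{300819} + \frac{45703}{3555} = \frac{4583993914}{356470515}$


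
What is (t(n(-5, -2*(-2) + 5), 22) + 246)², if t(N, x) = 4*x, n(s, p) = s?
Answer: 111556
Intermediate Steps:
(t(n(-5, -2*(-2) + 5), 22) + 246)² = (4*22 + 246)² = (88 + 246)² = 334² = 111556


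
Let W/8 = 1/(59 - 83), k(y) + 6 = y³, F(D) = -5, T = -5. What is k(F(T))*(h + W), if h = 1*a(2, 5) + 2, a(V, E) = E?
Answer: -2620/3 ≈ -873.33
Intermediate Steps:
k(y) = -6 + y³
W = -⅓ (W = 8/(59 - 83) = 8/(-24) = 8*(-1/24) = -⅓ ≈ -0.33333)
h = 7 (h = 1*5 + 2 = 5 + 2 = 7)
k(F(T))*(h + W) = (-6 + (-5)³)*(7 - ⅓) = (-6 - 125)*(20/3) = -131*20/3 = -2620/3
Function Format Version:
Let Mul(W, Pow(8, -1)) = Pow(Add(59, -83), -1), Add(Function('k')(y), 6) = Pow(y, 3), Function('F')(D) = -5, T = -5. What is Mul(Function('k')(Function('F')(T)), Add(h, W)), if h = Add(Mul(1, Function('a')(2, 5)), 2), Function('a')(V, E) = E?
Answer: Rational(-2620, 3) ≈ -873.33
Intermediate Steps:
Function('k')(y) = Add(-6, Pow(y, 3))
W = Rational(-1, 3) (W = Mul(8, Pow(Add(59, -83), -1)) = Mul(8, Pow(-24, -1)) = Mul(8, Rational(-1, 24)) = Rational(-1, 3) ≈ -0.33333)
h = 7 (h = Add(Mul(1, 5), 2) = Add(5, 2) = 7)
Mul(Function('k')(Function('F')(T)), Add(h, W)) = Mul(Add(-6, Pow(-5, 3)), Add(7, Rational(-1, 3))) = Mul(Add(-6, -125), Rational(20, 3)) = Mul(-131, Rational(20, 3)) = Rational(-2620, 3)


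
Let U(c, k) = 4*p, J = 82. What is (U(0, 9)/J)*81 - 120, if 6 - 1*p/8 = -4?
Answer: 8040/41 ≈ 196.10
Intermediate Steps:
p = 80 (p = 48 - 8*(-4) = 48 + 32 = 80)
U(c, k) = 320 (U(c, k) = 4*80 = 320)
(U(0, 9)/J)*81 - 120 = (320/82)*81 - 120 = (320*(1/82))*81 - 120 = (160/41)*81 - 120 = 12960/41 - 120 = 8040/41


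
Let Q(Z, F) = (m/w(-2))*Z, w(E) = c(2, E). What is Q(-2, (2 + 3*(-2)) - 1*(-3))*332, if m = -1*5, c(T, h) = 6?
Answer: 1660/3 ≈ 553.33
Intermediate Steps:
w(E) = 6
m = -5
Q(Z, F) = -5*Z/6 (Q(Z, F) = (-5/6)*Z = (-5*⅙)*Z = -5*Z/6)
Q(-2, (2 + 3*(-2)) - 1*(-3))*332 = -⅚*(-2)*332 = (5/3)*332 = 1660/3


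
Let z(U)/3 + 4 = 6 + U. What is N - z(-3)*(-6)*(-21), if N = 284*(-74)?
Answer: -20638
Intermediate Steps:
z(U) = 6 + 3*U (z(U) = -12 + 3*(6 + U) = -12 + (18 + 3*U) = 6 + 3*U)
N = -21016
N - z(-3)*(-6)*(-21) = -21016 - (6 + 3*(-3))*(-6)*(-21) = -21016 - (6 - 9)*(-6)*(-21) = -21016 - (-3*(-6))*(-21) = -21016 - 18*(-21) = -21016 - 1*(-378) = -21016 + 378 = -20638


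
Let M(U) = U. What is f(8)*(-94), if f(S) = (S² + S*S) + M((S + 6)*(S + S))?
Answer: -33088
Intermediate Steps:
f(S) = 2*S² + 2*S*(6 + S) (f(S) = (S² + S*S) + (S + 6)*(S + S) = (S² + S²) + (6 + S)*(2*S) = 2*S² + 2*S*(6 + S))
f(8)*(-94) = (4*8*(3 + 8))*(-94) = (4*8*11)*(-94) = 352*(-94) = -33088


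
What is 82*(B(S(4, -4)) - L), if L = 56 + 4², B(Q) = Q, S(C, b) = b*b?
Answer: -4592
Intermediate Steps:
S(C, b) = b²
L = 72 (L = 56 + 16 = 72)
82*(B(S(4, -4)) - L) = 82*((-4)² - 1*72) = 82*(16 - 72) = 82*(-56) = -4592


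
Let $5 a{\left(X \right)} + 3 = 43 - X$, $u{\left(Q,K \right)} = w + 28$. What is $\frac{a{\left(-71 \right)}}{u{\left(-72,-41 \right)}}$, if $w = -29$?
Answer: $- \frac{111}{5} \approx -22.2$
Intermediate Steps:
$u{\left(Q,K \right)} = -1$ ($u{\left(Q,K \right)} = -29 + 28 = -1$)
$a{\left(X \right)} = 8 - \frac{X}{5}$ ($a{\left(X \right)} = - \frac{3}{5} + \frac{43 - X}{5} = - \frac{3}{5} - \left(- \frac{43}{5} + \frac{X}{5}\right) = 8 - \frac{X}{5}$)
$\frac{a{\left(-71 \right)}}{u{\left(-72,-41 \right)}} = \frac{8 - - \frac{71}{5}}{-1} = \left(8 + \frac{71}{5}\right) \left(-1\right) = \frac{111}{5} \left(-1\right) = - \frac{111}{5}$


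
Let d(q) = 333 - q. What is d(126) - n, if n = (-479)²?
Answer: -229234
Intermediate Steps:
n = 229441
d(126) - n = (333 - 1*126) - 1*229441 = (333 - 126) - 229441 = 207 - 229441 = -229234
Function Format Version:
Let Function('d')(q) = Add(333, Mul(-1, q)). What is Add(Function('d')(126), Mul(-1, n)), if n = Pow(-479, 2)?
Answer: -229234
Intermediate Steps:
n = 229441
Add(Function('d')(126), Mul(-1, n)) = Add(Add(333, Mul(-1, 126)), Mul(-1, 229441)) = Add(Add(333, -126), -229441) = Add(207, -229441) = -229234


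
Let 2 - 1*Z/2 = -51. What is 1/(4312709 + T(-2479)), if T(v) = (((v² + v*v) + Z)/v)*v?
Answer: 1/16603697 ≈ 6.0228e-8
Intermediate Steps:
Z = 106 (Z = 4 - 2*(-51) = 4 + 102 = 106)
T(v) = 106 + 2*v² (T(v) = (((v² + v*v) + 106)/v)*v = (((v² + v²) + 106)/v)*v = ((2*v² + 106)/v)*v = ((106 + 2*v²)/v)*v = 106 + 2*v²)
1/(4312709 + T(-2479)) = 1/(4312709 + (106 + 2*(-2479)²)) = 1/(4312709 + (106 + 2*6145441)) = 1/(4312709 + (106 + 12290882)) = 1/(4312709 + 12290988) = 1/16603697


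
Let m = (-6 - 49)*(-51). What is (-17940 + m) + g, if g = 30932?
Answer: 15797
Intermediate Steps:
m = 2805 (m = -55*(-51) = 2805)
(-17940 + m) + g = (-17940 + 2805) + 30932 = -15135 + 30932 = 15797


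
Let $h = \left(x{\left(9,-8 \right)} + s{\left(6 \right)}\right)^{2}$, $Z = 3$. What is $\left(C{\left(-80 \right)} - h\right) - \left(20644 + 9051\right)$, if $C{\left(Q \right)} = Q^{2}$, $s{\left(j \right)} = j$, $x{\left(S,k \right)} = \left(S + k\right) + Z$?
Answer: $-23395$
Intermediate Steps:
$x{\left(S,k \right)} = 3 + S + k$ ($x{\left(S,k \right)} = \left(S + k\right) + 3 = 3 + S + k$)
$h = 100$ ($h = \left(\left(3 + 9 - 8\right) + 6\right)^{2} = \left(4 + 6\right)^{2} = 10^{2} = 100$)
$\left(C{\left(-80 \right)} - h\right) - \left(20644 + 9051\right) = \left(\left(-80\right)^{2} - 100\right) - \left(20644 + 9051\right) = \left(6400 - 100\right) - 29695 = 6300 - 29695 = -23395$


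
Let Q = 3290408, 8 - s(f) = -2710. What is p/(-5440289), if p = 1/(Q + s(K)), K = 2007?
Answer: -1/17915557153414 ≈ -5.5817e-14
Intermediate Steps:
s(f) = 2718 (s(f) = 8 - 1*(-2710) = 8 + 2710 = 2718)
p = 1/3293126 (p = 1/(3290408 + 2718) = 1/3293126 ≈ 3.0366e-7)
p/(-5440289) = (1/3293126)/(-5440289) = (1/3293126)*(-1/5440289) = -1/17915557153414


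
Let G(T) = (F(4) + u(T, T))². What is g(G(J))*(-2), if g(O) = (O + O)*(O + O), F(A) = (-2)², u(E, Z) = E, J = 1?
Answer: -5000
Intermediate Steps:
F(A) = 4
G(T) = (4 + T)²
g(O) = 4*O² (g(O) = (2*O)*(2*O) = 4*O²)
g(G(J))*(-2) = (4*((4 + 1)²)²)*(-2) = (4*(5²)²)*(-2) = (4*25²)*(-2) = (4*625)*(-2) = 2500*(-2) = -5000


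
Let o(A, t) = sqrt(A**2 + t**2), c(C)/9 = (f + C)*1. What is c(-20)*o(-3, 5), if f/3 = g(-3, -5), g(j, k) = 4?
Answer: -72*sqrt(34) ≈ -419.83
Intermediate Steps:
f = 12 (f = 3*4 = 12)
c(C) = 108 + 9*C (c(C) = 9*((12 + C)*1) = 9*(12 + C) = 108 + 9*C)
c(-20)*o(-3, 5) = (108 + 9*(-20))*sqrt((-3)**2 + 5**2) = (108 - 180)*sqrt(9 + 25) = -72*sqrt(34)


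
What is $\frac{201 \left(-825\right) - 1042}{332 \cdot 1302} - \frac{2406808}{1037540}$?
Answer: $- \frac{43339558589}{16017542520} \approx -2.7058$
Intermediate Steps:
$\frac{201 \left(-825\right) - 1042}{332 \cdot 1302} - \frac{2406808}{1037540} = \frac{-165825 - 1042}{432264} - \frac{601702}{259385} = \left(-166867\right) \frac{1}{432264} - \frac{601702}{259385} = - \frac{166867}{432264} - \frac{601702}{259385} = - \frac{43339558589}{16017542520}$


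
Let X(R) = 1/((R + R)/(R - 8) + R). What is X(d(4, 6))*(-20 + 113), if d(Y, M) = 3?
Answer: 155/3 ≈ 51.667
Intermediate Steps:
X(R) = 1/(R + 2*R/(-8 + R)) (X(R) = 1/((2*R)/(-8 + R) + R) = 1/(2*R/(-8 + R) + R) = 1/(R + 2*R/(-8 + R)))
X(d(4, 6))*(-20 + 113) = ((-8 + 3)/(3*(-6 + 3)))*(-20 + 113) = ((1/3)*(-5)/(-3))*93 = ((1/3)*(-1/3)*(-5))*93 = (5/9)*93 = 155/3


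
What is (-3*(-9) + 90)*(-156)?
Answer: -18252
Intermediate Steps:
(-3*(-9) + 90)*(-156) = (27 + 90)*(-156) = 117*(-156) = -18252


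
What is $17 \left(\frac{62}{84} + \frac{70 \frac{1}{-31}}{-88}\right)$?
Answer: $\frac{371909}{28644} \approx 12.984$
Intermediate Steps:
$17 \left(\frac{62}{84} + \frac{70 \frac{1}{-31}}{-88}\right) = 17 \left(62 \cdot \frac{1}{84} + 70 \left(- \frac{1}{31}\right) \left(- \frac{1}{88}\right)\right) = 17 \left(\frac{31}{42} - - \frac{35}{1364}\right) = 17 \left(\frac{31}{42} + \frac{35}{1364}\right) = 17 \cdot \frac{21877}{28644} = \frac{371909}{28644}$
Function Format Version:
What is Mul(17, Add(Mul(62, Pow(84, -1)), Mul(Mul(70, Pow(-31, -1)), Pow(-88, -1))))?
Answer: Rational(371909, 28644) ≈ 12.984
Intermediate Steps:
Mul(17, Add(Mul(62, Pow(84, -1)), Mul(Mul(70, Pow(-31, -1)), Pow(-88, -1)))) = Mul(17, Add(Mul(62, Rational(1, 84)), Mul(Mul(70, Rational(-1, 31)), Rational(-1, 88)))) = Mul(17, Add(Rational(31, 42), Mul(Rational(-70, 31), Rational(-1, 88)))) = Mul(17, Add(Rational(31, 42), Rational(35, 1364))) = Mul(17, Rational(21877, 28644)) = Rational(371909, 28644)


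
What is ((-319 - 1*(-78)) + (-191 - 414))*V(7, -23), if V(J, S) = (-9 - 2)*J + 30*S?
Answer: 648882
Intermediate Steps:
V(J, S) = -11*J + 30*S
((-319 - 1*(-78)) + (-191 - 414))*V(7, -23) = ((-319 - 1*(-78)) + (-191 - 414))*(-11*7 + 30*(-23)) = ((-319 + 78) - 605)*(-77 - 690) = (-241 - 605)*(-767) = -846*(-767) = 648882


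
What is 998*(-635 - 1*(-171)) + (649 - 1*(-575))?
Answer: -461848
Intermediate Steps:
998*(-635 - 1*(-171)) + (649 - 1*(-575)) = 998*(-635 + 171) + (649 + 575) = 998*(-464) + 1224 = -463072 + 1224 = -461848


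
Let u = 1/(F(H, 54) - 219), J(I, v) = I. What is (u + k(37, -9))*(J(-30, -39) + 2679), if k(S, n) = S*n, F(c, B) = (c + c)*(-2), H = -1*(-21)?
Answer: -89094700/101 ≈ -8.8213e+5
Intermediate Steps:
H = 21
F(c, B) = -4*c (F(c, B) = (2*c)*(-2) = -4*c)
u = -1/303 (u = 1/(-4*21 - 219) = 1/(-84 - 219) = 1/(-303) = -1/303 ≈ -0.0033003)
(u + k(37, -9))*(J(-30, -39) + 2679) = (-1/303 + 37*(-9))*(-30 + 2679) = (-1/303 - 333)*2649 = -100900/303*2649 = -89094700/101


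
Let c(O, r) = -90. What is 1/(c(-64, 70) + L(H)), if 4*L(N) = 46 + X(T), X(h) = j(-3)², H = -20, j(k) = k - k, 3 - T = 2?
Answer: -2/157 ≈ -0.012739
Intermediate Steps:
T = 1 (T = 3 - 1*2 = 3 - 2 = 1)
j(k) = 0
X(h) = 0 (X(h) = 0² = 0)
L(N) = 23/2 (L(N) = (46 + 0)/4 = (¼)*46 = 23/2)
1/(c(-64, 70) + L(H)) = 1/(-90 + 23/2) = 1/(-157/2) = -2/157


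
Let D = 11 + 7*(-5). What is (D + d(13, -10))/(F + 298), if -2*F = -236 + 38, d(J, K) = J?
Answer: -11/397 ≈ -0.027708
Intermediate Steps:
F = 99 (F = -(-236 + 38)/2 = -½*(-198) = 99)
D = -24 (D = 11 - 35 = -24)
(D + d(13, -10))/(F + 298) = (-24 + 13)/(99 + 298) = -11/397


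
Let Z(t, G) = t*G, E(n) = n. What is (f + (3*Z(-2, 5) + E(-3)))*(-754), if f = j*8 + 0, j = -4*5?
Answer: 145522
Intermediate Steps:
j = -20
Z(t, G) = G*t
f = -160 (f = -20*8 + 0 = -160 + 0 = -160)
(f + (3*Z(-2, 5) + E(-3)))*(-754) = (-160 + (3*(5*(-2)) - 3))*(-754) = (-160 + (3*(-10) - 3))*(-754) = (-160 + (-30 - 3))*(-754) = (-160 - 33)*(-754) = -193*(-754) = 145522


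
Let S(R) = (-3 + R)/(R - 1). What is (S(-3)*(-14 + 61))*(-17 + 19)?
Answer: 141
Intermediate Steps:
S(R) = (-3 + R)/(-1 + R)
(S(-3)*(-14 + 61))*(-17 + 19) = (((-3 - 3)/(-1 - 3))*(-14 + 61))*(-17 + 19) = ((-6/(-4))*47)*2 = (-¼*(-6)*47)*2 = ((3/2)*47)*2 = (141/2)*2 = 141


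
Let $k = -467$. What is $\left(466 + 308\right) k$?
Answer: $-361458$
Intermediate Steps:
$\left(466 + 308\right) k = \left(466 + 308\right) \left(-467\right) = 774 \left(-467\right) = -361458$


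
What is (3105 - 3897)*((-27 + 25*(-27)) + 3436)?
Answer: -2165328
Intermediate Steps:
(3105 - 3897)*((-27 + 25*(-27)) + 3436) = -792*((-27 - 675) + 3436) = -792*(-702 + 3436) = -792*2734 = -2165328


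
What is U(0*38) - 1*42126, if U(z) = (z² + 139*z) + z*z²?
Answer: -42126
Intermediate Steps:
U(z) = z² + z³ + 139*z (U(z) = (z² + 139*z) + z³ = z² + z³ + 139*z)
U(0*38) - 1*42126 = (0*38)*(139 + 0*38 + (0*38)²) - 1*42126 = 0*(139 + 0 + 0²) - 42126 = 0*(139 + 0 + 0) - 42126 = 0*139 - 42126 = 0 - 42126 = -42126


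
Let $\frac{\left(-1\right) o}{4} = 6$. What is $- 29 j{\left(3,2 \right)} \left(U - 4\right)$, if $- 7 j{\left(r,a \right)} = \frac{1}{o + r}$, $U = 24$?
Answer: $- \frac{580}{147} \approx -3.9456$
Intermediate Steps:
$o = -24$ ($o = \left(-4\right) 6 = -24$)
$j{\left(r,a \right)} = - \frac{1}{7 \left(-24 + r\right)}$
$- 29 j{\left(3,2 \right)} \left(U - 4\right) = - 29 \left(- \frac{1}{-168 + 7 \cdot 3}\right) \left(24 - 4\right) = - 29 \left(- \frac{1}{-168 + 21}\right) \left(24 - 4\right) = - 29 \left(- \frac{1}{-147}\right) 20 = - 29 \left(\left(-1\right) \left(- \frac{1}{147}\right)\right) 20 = \left(-29\right) \frac{1}{147} \cdot 20 = \left(- \frac{29}{147}\right) 20 = - \frac{580}{147}$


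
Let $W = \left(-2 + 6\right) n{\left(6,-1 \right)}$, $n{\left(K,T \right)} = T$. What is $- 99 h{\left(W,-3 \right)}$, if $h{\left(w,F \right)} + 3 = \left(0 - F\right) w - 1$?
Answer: $1584$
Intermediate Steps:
$W = -4$ ($W = \left(-2 + 6\right) \left(-1\right) = 4 \left(-1\right) = -4$)
$h{\left(w,F \right)} = -4 - F w$ ($h{\left(w,F \right)} = -3 + \left(\left(0 - F\right) w - 1\right) = -3 + \left(- F w - 1\right) = -3 - \left(1 + F w\right) = -4 - F w$)
$- 99 h{\left(W,-3 \right)} = - 99 \left(-4 - \left(-3\right) \left(-4\right)\right) = - 99 \left(-4 - 12\right) = \left(-99\right) \left(-16\right) = 1584$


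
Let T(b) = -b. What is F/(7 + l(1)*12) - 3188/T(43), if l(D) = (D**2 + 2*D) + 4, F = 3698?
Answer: 449122/3913 ≈ 114.78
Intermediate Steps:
l(D) = 4 + D**2 + 2*D
F/(7 + l(1)*12) - 3188/T(43) = 3698/(7 + (4 + 1**2 + 2*1)*12) - 3188/((-1*43)) = 3698/(7 + (4 + 1 + 2)*12) - 3188/(-43) = 3698/(7 + 7*12) - 3188*(-1/43) = 3698/(7 + 84) + 3188/43 = 3698/91 + 3188/43 = 449122/3913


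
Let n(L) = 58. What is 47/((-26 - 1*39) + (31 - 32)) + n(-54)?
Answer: 3781/66 ≈ 57.288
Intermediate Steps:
47/((-26 - 1*39) + (31 - 32)) + n(-54) = 47/((-26 - 1*39) + (31 - 32)) + 58 = 47/((-26 - 39) - 1) + 58 = 47/(-65 - 1) + 58 = 47/(-66) + 58 = -1/66*47 + 58 = -47/66 + 58 = 3781/66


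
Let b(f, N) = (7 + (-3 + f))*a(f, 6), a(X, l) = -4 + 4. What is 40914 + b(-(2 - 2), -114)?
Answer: 40914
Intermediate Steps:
a(X, l) = 0
b(f, N) = 0 (b(f, N) = (7 + (-3 + f))*0 = (4 + f)*0 = 0)
40914 + b(-(2 - 2), -114) = 40914 + 0 = 40914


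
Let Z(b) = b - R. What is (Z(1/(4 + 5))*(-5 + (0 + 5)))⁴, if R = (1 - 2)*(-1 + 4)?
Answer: 0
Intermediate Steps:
R = -3 (R = -1*3 = -3)
Z(b) = 3 + b (Z(b) = b - 1*(-3) = b + 3 = 3 + b)
(Z(1/(4 + 5))*(-5 + (0 + 5)))⁴ = ((3 + 1/(4 + 5))*(-5 + (0 + 5)))⁴ = ((3 + 1/9)*(-5 + 5))⁴ = ((3 + ⅑)*0)⁴ = ((28/9)*0)⁴ = 0⁴ = 0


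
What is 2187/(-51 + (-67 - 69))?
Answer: -2187/187 ≈ -11.695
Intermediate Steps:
2187/(-51 + (-67 - 69)) = 2187/(-51 - 136) = 2187/(-187) = -1/187*2187 = -2187/187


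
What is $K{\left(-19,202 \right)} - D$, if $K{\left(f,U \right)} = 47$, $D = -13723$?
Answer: $13770$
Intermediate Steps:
$K{\left(-19,202 \right)} - D = 47 - -13723 = 47 + 13723 = 13770$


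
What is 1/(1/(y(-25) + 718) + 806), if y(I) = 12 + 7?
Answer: 737/594023 ≈ 0.0012407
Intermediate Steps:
y(I) = 19
1/(1/(y(-25) + 718) + 806) = 1/(1/(19 + 718) + 806) = 1/(1/737 + 806) = 1/(594023/737) = 737/594023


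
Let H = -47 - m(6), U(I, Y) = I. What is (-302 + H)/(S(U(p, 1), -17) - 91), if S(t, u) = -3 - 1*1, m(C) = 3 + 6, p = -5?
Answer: 358/95 ≈ 3.7684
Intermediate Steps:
m(C) = 9
S(t, u) = -4 (S(t, u) = -3 - 1 = -4)
H = -56 (H = -47 - 1*9 = -47 - 9 = -56)
(-302 + H)/(S(U(p, 1), -17) - 91) = (-302 - 56)/(-4 - 91) = -358/(-95) = -358*(-1/95) = 358/95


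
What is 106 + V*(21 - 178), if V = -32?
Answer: 5130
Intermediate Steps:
106 + V*(21 - 178) = 106 - 32*(21 - 178) = 106 - 32*(-157) = 106 + 5024 = 5130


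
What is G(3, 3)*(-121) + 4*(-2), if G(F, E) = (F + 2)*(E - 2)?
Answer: -613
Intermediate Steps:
G(F, E) = (-2 + E)*(2 + F) (G(F, E) = (2 + F)*(-2 + E) = (-2 + E)*(2 + F))
G(3, 3)*(-121) + 4*(-2) = (-4 - 2*3 + 2*3 + 3*3)*(-121) + 4*(-2) = (-4 - 6 + 6 + 9)*(-121) - 8 = 5*(-121) - 8 = -605 - 8 = -613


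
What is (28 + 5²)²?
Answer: 2809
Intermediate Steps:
(28 + 5²)² = (28 + 25)² = 53² = 2809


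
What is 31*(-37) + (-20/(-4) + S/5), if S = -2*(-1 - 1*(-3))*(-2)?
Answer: -5702/5 ≈ -1140.4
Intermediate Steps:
S = 8 (S = -2*(-1 + 3)*(-2) = -2*2*(-2) = -4*(-2) = 8)
31*(-37) + (-20/(-4) + S/5) = 31*(-37) + (-20/(-4) + 8/5) = -1147 + (-20*(-1/4) + 8*(1/5)) = -1147 + (5 + 8/5) = -1147 + 33/5 = -5702/5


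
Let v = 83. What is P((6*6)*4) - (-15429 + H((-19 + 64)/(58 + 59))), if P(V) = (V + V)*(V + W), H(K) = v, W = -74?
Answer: 35506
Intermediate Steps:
H(K) = 83
P(V) = 2*V*(-74 + V) (P(V) = (V + V)*(V - 74) = (2*V)*(-74 + V) = 2*V*(-74 + V))
P((6*6)*4) - (-15429 + H((-19 + 64)/(58 + 59))) = 2*((6*6)*4)*(-74 + (6*6)*4) - (-15429 + 83) = 2*(36*4)*(-74 + 36*4) - 1*(-15346) = 2*144*(-74 + 144) + 15346 = 2*144*70 + 15346 = 20160 + 15346 = 35506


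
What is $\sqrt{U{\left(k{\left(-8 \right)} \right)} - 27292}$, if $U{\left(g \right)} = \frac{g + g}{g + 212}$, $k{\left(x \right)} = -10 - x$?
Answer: $\frac{i \sqrt{300894510}}{105} \approx 165.2 i$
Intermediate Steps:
$U{\left(g \right)} = \frac{2 g}{212 + g}$
$\sqrt{U{\left(k{\left(-8 \right)} \right)} - 27292} = \sqrt{\frac{2 \left(-10 - -8\right)}{212 - 2} - 27292} = \sqrt{\frac{2 \left(-10 + 8\right)}{212 + \left(-10 + 8\right)} - 27292} = \sqrt{2 \left(-2\right) \frac{1}{212 - 2} - 27292} = \sqrt{2 \left(-2\right) \frac{1}{210} - 27292} = \sqrt{- \frac{2}{105} - 27292} = \sqrt{- \frac{2865662}{105}} = \frac{i \sqrt{300894510}}{105}$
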